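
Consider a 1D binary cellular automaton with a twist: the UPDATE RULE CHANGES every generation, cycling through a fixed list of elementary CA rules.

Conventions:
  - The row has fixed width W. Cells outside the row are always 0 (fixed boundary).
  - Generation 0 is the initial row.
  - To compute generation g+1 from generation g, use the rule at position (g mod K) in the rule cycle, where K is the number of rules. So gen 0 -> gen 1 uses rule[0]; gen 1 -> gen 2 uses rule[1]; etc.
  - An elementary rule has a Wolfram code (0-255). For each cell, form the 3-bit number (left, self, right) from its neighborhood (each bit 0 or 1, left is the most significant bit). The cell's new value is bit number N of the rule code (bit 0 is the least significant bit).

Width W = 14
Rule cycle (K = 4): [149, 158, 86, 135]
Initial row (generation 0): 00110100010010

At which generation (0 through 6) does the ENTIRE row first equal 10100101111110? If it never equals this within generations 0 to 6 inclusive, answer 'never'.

Gen 0: 00110100010010
Gen 1 (rule 149): 10000111011011
Gen 2 (rule 158): 11001110010010
Gen 3 (rule 86): 01110011111111
Gen 4 (rule 135): 10100101111110
Gen 5 (rule 149): 10110100111101
Gen 6 (rule 158): 10100111111001

Answer: 4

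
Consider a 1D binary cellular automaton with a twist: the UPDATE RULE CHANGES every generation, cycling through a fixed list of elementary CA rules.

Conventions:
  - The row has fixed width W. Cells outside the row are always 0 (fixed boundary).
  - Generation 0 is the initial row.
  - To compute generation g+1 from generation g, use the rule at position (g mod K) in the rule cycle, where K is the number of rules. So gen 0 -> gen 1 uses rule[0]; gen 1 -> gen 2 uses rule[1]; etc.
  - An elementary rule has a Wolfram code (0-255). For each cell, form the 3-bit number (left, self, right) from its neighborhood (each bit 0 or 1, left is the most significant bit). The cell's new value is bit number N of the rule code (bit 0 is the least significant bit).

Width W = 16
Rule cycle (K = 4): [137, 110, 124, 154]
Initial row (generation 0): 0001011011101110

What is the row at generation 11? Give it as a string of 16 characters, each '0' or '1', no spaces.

Answer: 0101100111001111

Derivation:
Gen 0: 0001011011101110
Gen 1 (rule 137): 1100010011001100
Gen 2 (rule 110): 1100110111011100
Gen 3 (rule 124): 1110111101110110
Gen 4 (rule 154): 1100111001100101
Gen 5 (rule 137): 1000110001000000
Gen 6 (rule 110): 1001110011000000
Gen 7 (rule 124): 1101011011100000
Gen 8 (rule 154): 1000010011010000
Gen 9 (rule 137): 0011000010000111
Gen 10 (rule 110): 0111000110001101
Gen 11 (rule 124): 0101100111001111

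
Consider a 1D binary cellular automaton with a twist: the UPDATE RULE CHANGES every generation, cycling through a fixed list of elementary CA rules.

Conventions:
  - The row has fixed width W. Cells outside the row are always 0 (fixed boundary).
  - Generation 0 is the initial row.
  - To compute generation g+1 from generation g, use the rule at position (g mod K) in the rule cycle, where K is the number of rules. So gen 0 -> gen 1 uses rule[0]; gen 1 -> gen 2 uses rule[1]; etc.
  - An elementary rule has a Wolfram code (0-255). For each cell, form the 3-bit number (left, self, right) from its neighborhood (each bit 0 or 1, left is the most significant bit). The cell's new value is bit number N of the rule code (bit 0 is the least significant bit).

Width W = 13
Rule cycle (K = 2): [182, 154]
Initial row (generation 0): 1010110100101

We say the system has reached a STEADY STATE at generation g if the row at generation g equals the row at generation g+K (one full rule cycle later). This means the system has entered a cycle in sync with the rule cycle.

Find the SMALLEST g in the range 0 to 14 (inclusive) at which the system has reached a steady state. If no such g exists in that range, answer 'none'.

Gen 0: 1010110100101
Gen 1 (rule 182): 1111001111111
Gen 2 (rule 154): 1110111111110
Gen 3 (rule 182): 0101011111101
Gen 4 (rule 154): 1000011111000
Gen 5 (rule 182): 1100101110100
Gen 6 (rule 154): 1011001100010
Gen 7 (rule 182): 1100110010111
Gen 8 (rule 154): 1011101100110
Gen 9 (rule 182): 1101010011001
Gen 10 (rule 154): 1000001110110
Gen 11 (rule 182): 1100010101001
Gen 12 (rule 154): 1010100000110
Gen 13 (rule 182): 1111110001001
Gen 14 (rule 154): 1111101010110
Gen 15 (rule 182): 0111011111001
Gen 16 (rule 154): 1110011110110

Answer: none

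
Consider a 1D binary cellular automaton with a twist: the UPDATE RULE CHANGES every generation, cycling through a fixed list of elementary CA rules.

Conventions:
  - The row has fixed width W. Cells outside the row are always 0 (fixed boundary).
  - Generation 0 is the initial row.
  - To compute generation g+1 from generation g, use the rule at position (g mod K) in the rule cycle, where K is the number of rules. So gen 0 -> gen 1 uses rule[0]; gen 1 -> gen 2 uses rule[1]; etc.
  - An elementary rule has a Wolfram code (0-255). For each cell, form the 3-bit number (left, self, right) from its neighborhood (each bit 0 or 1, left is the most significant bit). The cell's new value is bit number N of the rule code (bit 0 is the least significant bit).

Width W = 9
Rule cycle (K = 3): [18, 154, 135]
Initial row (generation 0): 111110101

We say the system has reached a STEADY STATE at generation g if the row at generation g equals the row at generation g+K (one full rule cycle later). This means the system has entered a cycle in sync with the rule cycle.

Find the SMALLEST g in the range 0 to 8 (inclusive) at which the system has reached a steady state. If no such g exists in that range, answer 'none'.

Gen 0: 111110101
Gen 1 (rule 18): 000000000
Gen 2 (rule 154): 000000000
Gen 3 (rule 135): 111111111
Gen 4 (rule 18): 000000000
Gen 5 (rule 154): 000000000
Gen 6 (rule 135): 111111111
Gen 7 (rule 18): 000000000
Gen 8 (rule 154): 000000000
Gen 9 (rule 135): 111111111
Gen 10 (rule 18): 000000000
Gen 11 (rule 154): 000000000

Answer: 1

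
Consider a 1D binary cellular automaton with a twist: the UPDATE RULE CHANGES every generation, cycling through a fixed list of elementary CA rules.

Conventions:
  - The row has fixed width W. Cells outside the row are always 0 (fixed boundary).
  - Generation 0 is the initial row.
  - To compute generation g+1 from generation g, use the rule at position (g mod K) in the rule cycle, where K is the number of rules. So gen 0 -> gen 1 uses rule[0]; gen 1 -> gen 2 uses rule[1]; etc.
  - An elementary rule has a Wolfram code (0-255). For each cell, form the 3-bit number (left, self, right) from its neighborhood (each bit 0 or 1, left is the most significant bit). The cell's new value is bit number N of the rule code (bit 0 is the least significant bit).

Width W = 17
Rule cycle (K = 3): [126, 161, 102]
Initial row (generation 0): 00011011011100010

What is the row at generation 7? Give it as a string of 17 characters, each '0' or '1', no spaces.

Gen 0: 00011011011100010
Gen 1 (rule 126): 00111111110110111
Gen 2 (rule 161): 10011111101001010
Gen 3 (rule 102): 10100000111011110
Gen 4 (rule 126): 11110001101110011
Gen 5 (rule 161): 01100100010100000
Gen 6 (rule 102): 10101100111100000
Gen 7 (rule 126): 11111111100110000

Answer: 11111111100110000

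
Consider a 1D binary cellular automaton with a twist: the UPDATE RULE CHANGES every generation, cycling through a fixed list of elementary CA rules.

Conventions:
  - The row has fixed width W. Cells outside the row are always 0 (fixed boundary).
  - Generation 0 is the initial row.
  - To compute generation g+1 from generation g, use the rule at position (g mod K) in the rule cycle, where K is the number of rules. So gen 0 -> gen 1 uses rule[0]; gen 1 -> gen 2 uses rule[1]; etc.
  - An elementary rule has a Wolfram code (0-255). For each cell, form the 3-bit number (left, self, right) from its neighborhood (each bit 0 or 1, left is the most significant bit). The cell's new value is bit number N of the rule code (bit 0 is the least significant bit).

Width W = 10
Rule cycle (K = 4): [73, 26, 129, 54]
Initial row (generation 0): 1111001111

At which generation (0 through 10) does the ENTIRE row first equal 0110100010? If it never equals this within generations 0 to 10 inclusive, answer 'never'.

Answer: never

Derivation:
Gen 0: 1111001111
Gen 1 (rule 73): 1001001001
Gen 2 (rule 26): 0110110110
Gen 3 (rule 129): 0000000000
Gen 4 (rule 54): 0000000000
Gen 5 (rule 73): 1111111111
Gen 6 (rule 26): 1000000000
Gen 7 (rule 129): 0011111111
Gen 8 (rule 54): 0100000000
Gen 9 (rule 73): 0001111111
Gen 10 (rule 26): 0011000000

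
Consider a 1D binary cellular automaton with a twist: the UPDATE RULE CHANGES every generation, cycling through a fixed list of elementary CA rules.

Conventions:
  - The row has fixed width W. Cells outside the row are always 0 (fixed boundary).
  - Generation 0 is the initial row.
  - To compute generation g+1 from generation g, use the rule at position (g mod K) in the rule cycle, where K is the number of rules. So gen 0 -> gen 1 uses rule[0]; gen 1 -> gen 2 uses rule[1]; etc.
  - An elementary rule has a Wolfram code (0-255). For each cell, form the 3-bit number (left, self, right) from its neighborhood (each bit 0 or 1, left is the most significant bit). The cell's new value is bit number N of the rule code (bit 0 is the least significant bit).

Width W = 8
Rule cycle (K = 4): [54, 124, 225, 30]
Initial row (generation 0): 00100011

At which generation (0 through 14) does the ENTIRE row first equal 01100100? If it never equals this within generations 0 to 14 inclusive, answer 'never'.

Answer: 7

Derivation:
Gen 0: 00100011
Gen 1 (rule 54): 01110100
Gen 2 (rule 124): 01011110
Gen 3 (rule 225): 00101110
Gen 4 (rule 30): 01101001
Gen 5 (rule 54): 10011111
Gen 6 (rule 124): 11010001
Gen 7 (rule 225): 01100100
Gen 8 (rule 30): 11011110
Gen 9 (rule 54): 00100001
Gen 10 (rule 124): 00110001
Gen 11 (rule 225): 10010100
Gen 12 (rule 30): 11110110
Gen 13 (rule 54): 00001001
Gen 14 (rule 124): 00001101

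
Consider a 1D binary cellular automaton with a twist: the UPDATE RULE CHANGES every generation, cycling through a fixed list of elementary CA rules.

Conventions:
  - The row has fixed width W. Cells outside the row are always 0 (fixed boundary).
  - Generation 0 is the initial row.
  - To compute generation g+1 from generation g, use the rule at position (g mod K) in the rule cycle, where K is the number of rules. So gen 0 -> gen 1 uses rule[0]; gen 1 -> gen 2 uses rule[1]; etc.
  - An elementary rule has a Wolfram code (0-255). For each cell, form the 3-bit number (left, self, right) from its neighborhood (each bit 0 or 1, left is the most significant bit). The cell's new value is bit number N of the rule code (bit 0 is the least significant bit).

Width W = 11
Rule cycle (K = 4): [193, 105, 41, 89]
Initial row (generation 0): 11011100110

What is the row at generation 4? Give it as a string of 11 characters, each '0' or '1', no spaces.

Answer: 10100001011

Derivation:
Gen 0: 11011100110
Gen 1 (rule 193): 01001100010
Gen 2 (rule 105): 00001101000
Gen 3 (rule 41): 11101010011
Gen 4 (rule 89): 10100001011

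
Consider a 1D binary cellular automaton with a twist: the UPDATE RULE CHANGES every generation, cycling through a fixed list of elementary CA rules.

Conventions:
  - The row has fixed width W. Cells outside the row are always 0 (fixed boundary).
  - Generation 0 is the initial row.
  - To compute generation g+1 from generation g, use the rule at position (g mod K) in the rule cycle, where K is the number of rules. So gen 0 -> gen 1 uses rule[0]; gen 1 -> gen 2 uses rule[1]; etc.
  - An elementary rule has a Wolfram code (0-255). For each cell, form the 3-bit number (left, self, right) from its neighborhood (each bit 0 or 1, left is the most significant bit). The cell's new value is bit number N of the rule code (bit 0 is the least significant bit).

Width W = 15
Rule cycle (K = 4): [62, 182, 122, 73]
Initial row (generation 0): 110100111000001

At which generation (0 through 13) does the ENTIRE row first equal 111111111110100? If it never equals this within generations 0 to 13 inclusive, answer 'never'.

Answer: 5

Derivation:
Gen 0: 110100111000001
Gen 1 (rule 62): 101111100100011
Gen 2 (rule 182): 110111011110100
Gen 3 (rule 122): 111101110011010
Gen 4 (rule 73): 100101010011000
Gen 5 (rule 62): 111111111110100
Gen 6 (rule 182): 011111111101110
Gen 7 (rule 122): 110000000111011
Gen 8 (rule 73): 110111110101011
Gen 9 (rule 62): 101100001111110
Gen 10 (rule 182): 110010010111101
Gen 11 (rule 122): 111101101100110
Gen 12 (rule 73): 100101101100110
Gen 13 (rule 62): 111111011011101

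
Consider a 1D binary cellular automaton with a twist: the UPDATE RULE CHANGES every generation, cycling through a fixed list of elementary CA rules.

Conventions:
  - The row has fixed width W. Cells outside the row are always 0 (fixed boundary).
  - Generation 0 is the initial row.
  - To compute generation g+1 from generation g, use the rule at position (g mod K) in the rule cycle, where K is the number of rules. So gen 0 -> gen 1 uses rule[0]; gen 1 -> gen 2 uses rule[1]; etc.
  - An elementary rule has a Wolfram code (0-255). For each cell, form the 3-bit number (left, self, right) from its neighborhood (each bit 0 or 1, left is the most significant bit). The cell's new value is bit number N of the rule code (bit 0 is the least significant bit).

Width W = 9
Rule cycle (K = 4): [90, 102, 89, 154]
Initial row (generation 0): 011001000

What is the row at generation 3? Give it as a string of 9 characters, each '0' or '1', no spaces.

Answer: 111010111

Derivation:
Gen 0: 011001000
Gen 1 (rule 90): 111110100
Gen 2 (rule 102): 000011100
Gen 3 (rule 89): 111010111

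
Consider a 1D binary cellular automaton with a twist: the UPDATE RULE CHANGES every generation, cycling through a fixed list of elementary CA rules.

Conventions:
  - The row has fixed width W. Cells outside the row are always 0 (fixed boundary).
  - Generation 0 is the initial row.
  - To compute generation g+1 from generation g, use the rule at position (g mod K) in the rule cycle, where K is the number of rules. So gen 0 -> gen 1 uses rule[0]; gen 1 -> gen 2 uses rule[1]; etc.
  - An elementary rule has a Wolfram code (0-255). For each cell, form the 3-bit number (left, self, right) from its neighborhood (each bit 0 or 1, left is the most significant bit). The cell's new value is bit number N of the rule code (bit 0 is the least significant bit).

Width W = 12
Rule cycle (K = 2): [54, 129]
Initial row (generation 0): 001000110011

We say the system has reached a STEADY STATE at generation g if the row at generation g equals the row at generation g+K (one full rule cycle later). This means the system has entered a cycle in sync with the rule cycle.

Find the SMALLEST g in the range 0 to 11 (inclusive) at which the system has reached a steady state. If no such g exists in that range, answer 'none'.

Answer: 9

Derivation:
Gen 0: 001000110011
Gen 1 (rule 54): 011101001100
Gen 2 (rule 129): 001000000001
Gen 3 (rule 54): 011100000011
Gen 4 (rule 129): 001001111000
Gen 5 (rule 54): 011110000100
Gen 6 (rule 129): 001100110001
Gen 7 (rule 54): 010011001011
Gen 8 (rule 129): 000000000000
Gen 9 (rule 54): 000000000000
Gen 10 (rule 129): 111111111111
Gen 11 (rule 54): 000000000000
Gen 12 (rule 129): 111111111111
Gen 13 (rule 54): 000000000000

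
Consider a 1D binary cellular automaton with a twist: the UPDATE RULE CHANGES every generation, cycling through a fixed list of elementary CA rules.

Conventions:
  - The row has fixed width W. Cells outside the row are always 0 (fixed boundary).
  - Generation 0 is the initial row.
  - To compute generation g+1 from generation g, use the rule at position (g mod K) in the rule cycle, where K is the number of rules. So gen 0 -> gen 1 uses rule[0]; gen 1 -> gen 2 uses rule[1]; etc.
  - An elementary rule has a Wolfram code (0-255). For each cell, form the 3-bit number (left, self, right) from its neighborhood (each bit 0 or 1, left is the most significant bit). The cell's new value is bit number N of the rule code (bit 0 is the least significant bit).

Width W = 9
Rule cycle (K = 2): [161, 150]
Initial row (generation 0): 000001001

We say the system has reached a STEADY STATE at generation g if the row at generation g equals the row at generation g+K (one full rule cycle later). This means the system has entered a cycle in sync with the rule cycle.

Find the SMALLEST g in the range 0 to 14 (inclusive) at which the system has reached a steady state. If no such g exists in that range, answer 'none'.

Answer: none

Derivation:
Gen 0: 000001001
Gen 1 (rule 161): 111100000
Gen 2 (rule 150): 011010000
Gen 3 (rule 161): 000100111
Gen 4 (rule 150): 001111010
Gen 5 (rule 161): 100110100
Gen 6 (rule 150): 111000110
Gen 7 (rule 161): 010010000
Gen 8 (rule 150): 111111000
Gen 9 (rule 161): 011110011
Gen 10 (rule 150): 101101100
Gen 11 (rule 161): 010010001
Gen 12 (rule 150): 111111011
Gen 13 (rule 161): 011110100
Gen 14 (rule 150): 101100110
Gen 15 (rule 161): 010000000
Gen 16 (rule 150): 111000000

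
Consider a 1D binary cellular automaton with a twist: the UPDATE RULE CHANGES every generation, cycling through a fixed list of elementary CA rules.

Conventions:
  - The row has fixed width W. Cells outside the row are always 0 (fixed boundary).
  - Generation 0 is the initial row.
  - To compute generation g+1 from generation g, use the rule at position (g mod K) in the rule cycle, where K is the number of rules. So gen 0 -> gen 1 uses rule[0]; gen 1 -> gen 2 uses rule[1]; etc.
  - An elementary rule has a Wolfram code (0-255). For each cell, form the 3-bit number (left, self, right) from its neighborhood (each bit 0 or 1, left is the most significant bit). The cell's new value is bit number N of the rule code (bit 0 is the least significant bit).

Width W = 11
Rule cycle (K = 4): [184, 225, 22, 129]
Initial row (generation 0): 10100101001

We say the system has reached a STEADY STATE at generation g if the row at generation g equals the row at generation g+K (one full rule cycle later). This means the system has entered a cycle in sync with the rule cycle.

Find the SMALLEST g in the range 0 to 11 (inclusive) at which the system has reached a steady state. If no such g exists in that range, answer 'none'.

Answer: none

Derivation:
Gen 0: 10100101001
Gen 1 (rule 184): 01010010100
Gen 2 (rule 225): 00100001001
Gen 3 (rule 22): 01110011111
Gen 4 (rule 129): 00100001110
Gen 5 (rule 184): 00010001101
Gen 6 (rule 225): 11000100110
Gen 7 (rule 22): 00101111001
Gen 8 (rule 129): 10000110000
Gen 9 (rule 184): 01000101000
Gen 10 (rule 225): 00010010011
Gen 11 (rule 22): 00111111100
Gen 12 (rule 129): 10011111001
Gen 13 (rule 184): 01011110100
Gen 14 (rule 225): 00101111001
Gen 15 (rule 22): 01100000111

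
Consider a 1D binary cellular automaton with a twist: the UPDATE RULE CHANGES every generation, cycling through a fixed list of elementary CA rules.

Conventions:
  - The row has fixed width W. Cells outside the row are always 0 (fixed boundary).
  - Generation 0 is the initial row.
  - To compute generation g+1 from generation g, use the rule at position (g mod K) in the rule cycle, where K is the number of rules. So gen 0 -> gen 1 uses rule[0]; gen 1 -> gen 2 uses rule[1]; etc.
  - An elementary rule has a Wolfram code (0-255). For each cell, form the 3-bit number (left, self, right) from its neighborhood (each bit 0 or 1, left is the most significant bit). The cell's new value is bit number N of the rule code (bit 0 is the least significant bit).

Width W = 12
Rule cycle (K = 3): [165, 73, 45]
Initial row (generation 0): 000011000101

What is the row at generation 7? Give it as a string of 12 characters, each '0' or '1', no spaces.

Gen 0: 000011000101
Gen 1 (rule 165): 111000010111
Gen 2 (rule 73): 101011000101
Gen 3 (rule 45): 111110010111
Gen 4 (rule 165): 011100011010
Gen 5 (rule 73): 010101011000
Gen 6 (rule 45): 011111110011
Gen 7 (rule 165): 001111100000

Answer: 001111100000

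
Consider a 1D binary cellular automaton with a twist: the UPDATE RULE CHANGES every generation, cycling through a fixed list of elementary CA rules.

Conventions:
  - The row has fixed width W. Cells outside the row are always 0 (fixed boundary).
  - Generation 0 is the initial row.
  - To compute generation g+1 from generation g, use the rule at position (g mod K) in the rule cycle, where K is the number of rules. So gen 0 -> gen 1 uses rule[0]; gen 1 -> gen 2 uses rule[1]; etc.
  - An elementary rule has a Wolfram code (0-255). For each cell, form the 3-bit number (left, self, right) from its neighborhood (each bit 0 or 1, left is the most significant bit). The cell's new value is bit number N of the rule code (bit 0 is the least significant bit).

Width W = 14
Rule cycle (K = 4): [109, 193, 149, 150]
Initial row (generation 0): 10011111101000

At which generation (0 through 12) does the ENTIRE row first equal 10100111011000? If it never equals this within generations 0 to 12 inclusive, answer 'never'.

Gen 0: 10011111101000
Gen 1 (rule 109): 10010000111011
Gen 2 (rule 193): 00000110011001
Gen 3 (rule 149): 11110001000101
Gen 4 (rule 150): 01101011101101
Gen 5 (rule 109): 01111110111111
Gen 6 (rule 193): 00111110011111
Gen 7 (rule 149): 10011101001110
Gen 8 (rule 150): 11101001110101
Gen 9 (rule 109): 10111001011111
Gen 10 (rule 193): 00011000001111
Gen 11 (rule 149): 11000111100110
Gen 12 (rule 150): 00101011011001

Answer: never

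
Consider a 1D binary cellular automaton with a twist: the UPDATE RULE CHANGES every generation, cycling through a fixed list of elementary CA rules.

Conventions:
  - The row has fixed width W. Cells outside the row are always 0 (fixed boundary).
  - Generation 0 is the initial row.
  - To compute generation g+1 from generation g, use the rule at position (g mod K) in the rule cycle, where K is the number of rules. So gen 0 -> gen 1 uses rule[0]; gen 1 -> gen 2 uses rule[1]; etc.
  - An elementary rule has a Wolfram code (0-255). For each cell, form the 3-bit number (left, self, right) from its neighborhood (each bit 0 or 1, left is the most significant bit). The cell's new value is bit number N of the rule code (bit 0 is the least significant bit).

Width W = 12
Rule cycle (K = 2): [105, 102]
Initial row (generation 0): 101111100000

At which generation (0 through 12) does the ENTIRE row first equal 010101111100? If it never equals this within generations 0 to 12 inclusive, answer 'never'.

Answer: never

Derivation:
Gen 0: 101111100000
Gen 1 (rule 105): 011000101111
Gen 2 (rule 102): 101001110001
Gen 3 (rule 105): 010001010100
Gen 4 (rule 102): 110011111100
Gen 5 (rule 105): 110010000101
Gen 6 (rule 102): 010110001111
Gen 7 (rule 105): 001110101001
Gen 8 (rule 102): 010011111011
Gen 9 (rule 105): 000010001111
Gen 10 (rule 102): 000110010001
Gen 11 (rule 105): 110110000100
Gen 12 (rule 102): 011010001100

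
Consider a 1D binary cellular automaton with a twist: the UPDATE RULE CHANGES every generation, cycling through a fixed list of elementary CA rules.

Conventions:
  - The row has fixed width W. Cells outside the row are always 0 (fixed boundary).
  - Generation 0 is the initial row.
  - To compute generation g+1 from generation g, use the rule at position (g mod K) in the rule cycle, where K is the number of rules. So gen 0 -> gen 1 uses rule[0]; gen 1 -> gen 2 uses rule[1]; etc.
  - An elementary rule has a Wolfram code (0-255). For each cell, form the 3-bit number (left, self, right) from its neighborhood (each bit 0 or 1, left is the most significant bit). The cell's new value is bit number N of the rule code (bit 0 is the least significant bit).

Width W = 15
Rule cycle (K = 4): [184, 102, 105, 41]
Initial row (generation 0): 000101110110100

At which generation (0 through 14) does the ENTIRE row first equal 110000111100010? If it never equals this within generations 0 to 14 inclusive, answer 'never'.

Answer: 3

Derivation:
Gen 0: 000101110110100
Gen 1 (rule 184): 000011101101010
Gen 2 (rule 102): 000100110111110
Gen 3 (rule 105): 110000111100010
Gen 4 (rule 41): 100110100001000
Gen 5 (rule 184): 010101010000100
Gen 6 (rule 102): 111111110001100
Gen 7 (rule 105): 100000010101101
Gen 8 (rule 41): 001111001011010
Gen 9 (rule 184): 001110100110101
Gen 10 (rule 102): 010011101011111
Gen 11 (rule 105): 000010110110001
Gen 12 (rule 41): 111001101100100
Gen 13 (rule 184): 110101011010010
Gen 14 (rule 102): 011111101110110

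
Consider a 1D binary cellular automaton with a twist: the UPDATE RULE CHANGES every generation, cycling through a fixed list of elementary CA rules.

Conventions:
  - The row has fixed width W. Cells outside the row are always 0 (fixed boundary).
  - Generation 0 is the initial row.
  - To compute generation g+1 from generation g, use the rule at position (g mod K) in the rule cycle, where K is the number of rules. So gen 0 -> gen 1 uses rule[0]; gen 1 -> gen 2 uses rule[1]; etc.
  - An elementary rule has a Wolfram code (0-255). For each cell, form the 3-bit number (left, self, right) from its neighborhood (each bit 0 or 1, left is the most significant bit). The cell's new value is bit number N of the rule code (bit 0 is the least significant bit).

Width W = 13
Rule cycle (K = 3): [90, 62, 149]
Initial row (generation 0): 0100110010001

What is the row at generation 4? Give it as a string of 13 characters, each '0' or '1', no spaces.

Answer: 1001001111011

Derivation:
Gen 0: 0100110010001
Gen 1 (rule 90): 1011111101010
Gen 2 (rule 62): 1110000011111
Gen 3 (rule 149): 0101111001110
Gen 4 (rule 90): 1001001111011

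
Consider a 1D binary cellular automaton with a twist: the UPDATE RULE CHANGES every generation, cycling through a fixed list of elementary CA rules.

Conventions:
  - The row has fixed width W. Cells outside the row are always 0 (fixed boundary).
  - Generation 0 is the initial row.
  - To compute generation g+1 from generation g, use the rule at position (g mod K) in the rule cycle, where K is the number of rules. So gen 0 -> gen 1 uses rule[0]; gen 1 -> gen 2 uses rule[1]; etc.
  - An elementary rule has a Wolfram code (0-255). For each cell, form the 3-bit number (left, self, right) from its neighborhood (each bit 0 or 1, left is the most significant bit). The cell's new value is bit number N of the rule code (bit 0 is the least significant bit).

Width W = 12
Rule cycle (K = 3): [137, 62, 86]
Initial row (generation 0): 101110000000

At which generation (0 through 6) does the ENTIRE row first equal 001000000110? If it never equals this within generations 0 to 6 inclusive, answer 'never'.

Answer: 6

Derivation:
Gen 0: 101110000000
Gen 1 (rule 137): 001100111111
Gen 2 (rule 62): 011011100000
Gen 3 (rule 86): 101000110000
Gen 4 (rule 137): 000010100111
Gen 5 (rule 62): 000111111100
Gen 6 (rule 86): 001000000110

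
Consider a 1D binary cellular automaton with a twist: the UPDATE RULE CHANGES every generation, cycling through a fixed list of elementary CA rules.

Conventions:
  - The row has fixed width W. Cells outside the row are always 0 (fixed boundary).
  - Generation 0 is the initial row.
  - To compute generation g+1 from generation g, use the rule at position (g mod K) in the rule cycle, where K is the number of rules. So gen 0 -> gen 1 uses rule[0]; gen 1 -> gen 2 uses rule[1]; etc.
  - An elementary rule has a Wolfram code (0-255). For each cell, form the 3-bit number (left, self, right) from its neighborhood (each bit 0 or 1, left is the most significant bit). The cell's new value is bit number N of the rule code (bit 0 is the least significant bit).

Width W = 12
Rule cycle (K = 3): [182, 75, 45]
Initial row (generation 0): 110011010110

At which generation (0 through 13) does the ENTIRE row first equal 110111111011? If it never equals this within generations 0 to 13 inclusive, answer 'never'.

Gen 0: 110011010110
Gen 1 (rule 182): 001100111001
Gen 2 (rule 75): 111101101010
Gen 3 (rule 45): 100011011110
Gen 4 (rule 182): 110100101101
Gen 5 (rule 75): 110001001100
Gen 6 (rule 45): 100101001001
Gen 7 (rule 182): 111111111111
Gen 8 (rule 75): 100000000001
Gen 9 (rule 45): 101111111101
Gen 10 (rule 182): 110111111011
Gen 11 (rule 75): 110100001011
Gen 12 (rule 45): 101101101110
Gen 13 (rule 182): 110010010101

Answer: 10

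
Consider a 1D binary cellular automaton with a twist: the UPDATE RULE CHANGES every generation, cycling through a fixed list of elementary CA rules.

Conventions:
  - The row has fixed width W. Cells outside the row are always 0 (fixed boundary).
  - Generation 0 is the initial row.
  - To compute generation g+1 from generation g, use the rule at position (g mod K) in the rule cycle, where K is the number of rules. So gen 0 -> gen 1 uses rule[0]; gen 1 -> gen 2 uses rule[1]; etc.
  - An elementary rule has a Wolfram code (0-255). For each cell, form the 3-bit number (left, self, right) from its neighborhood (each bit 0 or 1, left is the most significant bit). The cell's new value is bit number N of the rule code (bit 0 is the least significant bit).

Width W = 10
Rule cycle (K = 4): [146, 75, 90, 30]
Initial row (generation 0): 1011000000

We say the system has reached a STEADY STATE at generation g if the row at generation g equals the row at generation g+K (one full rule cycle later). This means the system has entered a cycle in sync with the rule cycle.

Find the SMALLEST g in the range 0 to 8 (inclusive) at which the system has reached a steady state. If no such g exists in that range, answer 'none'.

Gen 0: 1011000000
Gen 1 (rule 146): 0000100000
Gen 2 (rule 75): 1111001111
Gen 3 (rule 90): 1001111001
Gen 4 (rule 30): 1111000111
Gen 5 (rule 146): 0110101010
Gen 6 (rule 75): 1110000000
Gen 7 (rule 90): 1011000000
Gen 8 (rule 30): 1010100000
Gen 9 (rule 146): 0000010000
Gen 10 (rule 75): 1111100111
Gen 11 (rule 90): 1000111101
Gen 12 (rule 30): 1101100001

Answer: none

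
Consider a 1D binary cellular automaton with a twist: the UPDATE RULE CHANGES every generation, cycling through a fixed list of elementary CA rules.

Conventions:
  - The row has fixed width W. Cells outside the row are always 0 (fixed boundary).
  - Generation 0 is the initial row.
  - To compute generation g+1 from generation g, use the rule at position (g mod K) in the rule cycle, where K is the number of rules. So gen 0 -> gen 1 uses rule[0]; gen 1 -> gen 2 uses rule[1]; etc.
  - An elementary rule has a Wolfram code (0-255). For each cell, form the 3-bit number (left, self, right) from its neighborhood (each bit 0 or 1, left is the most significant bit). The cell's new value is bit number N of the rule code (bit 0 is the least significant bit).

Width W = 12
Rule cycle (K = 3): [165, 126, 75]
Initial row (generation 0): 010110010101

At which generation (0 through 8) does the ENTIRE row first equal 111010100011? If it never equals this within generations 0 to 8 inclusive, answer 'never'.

Gen 0: 010110010101
Gen 1 (rule 165): 011000011111
Gen 2 (rule 126): 111100110001
Gen 3 (rule 75): 100101110110
Gen 4 (rule 165): 100110101000
Gen 5 (rule 126): 111111111100
Gen 6 (rule 75): 100000000101
Gen 7 (rule 165): 101111110111
Gen 8 (rule 126): 111000011101

Answer: never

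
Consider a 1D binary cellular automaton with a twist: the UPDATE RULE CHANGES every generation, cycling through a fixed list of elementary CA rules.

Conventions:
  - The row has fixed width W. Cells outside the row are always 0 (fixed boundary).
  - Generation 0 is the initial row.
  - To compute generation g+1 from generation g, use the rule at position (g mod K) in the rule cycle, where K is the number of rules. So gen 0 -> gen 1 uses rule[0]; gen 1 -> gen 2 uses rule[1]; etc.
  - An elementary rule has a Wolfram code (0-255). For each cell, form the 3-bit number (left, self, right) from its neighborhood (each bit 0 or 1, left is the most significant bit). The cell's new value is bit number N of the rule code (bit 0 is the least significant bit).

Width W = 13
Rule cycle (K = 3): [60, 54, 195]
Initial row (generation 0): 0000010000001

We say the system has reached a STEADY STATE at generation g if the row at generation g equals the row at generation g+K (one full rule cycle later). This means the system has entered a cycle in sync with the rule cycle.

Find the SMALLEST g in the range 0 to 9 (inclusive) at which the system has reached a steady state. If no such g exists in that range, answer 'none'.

Answer: none

Derivation:
Gen 0: 0000010000001
Gen 1 (rule 60): 0000011000001
Gen 2 (rule 54): 0000100100011
Gen 3 (rule 195): 1111001001101
Gen 4 (rule 60): 1000101101011
Gen 5 (rule 54): 1101110011100
Gen 6 (rule 195): 0100110101101
Gen 7 (rule 60): 0110101111011
Gen 8 (rule 54): 1001110000100
Gen 9 (rule 195): 0010110111001
Gen 10 (rule 60): 0011101100101
Gen 11 (rule 54): 0100010011111
Gen 12 (rule 195): 1001100101111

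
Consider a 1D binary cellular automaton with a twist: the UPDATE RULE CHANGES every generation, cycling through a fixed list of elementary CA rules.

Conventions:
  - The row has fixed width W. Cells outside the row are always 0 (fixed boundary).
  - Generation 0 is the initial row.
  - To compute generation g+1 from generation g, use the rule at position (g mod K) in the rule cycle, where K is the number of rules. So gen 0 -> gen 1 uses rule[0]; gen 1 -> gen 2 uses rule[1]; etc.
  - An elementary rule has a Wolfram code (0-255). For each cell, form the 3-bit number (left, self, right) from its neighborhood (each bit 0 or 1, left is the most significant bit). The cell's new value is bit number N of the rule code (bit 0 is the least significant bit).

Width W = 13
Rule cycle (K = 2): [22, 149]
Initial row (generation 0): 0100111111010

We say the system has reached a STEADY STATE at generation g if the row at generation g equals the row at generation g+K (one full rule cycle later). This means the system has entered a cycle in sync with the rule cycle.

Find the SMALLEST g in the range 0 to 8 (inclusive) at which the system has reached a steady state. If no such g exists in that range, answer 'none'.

Gen 0: 0100111111010
Gen 1 (rule 22): 1111000000011
Gen 2 (rule 149): 0110111111000
Gen 3 (rule 22): 1000000000100
Gen 4 (rule 149): 1111111110111
Gen 5 (rule 22): 0000000000000
Gen 6 (rule 149): 1111111111111
Gen 7 (rule 22): 0000000000000
Gen 8 (rule 149): 1111111111111
Gen 9 (rule 22): 0000000000000
Gen 10 (rule 149): 1111111111111

Answer: 5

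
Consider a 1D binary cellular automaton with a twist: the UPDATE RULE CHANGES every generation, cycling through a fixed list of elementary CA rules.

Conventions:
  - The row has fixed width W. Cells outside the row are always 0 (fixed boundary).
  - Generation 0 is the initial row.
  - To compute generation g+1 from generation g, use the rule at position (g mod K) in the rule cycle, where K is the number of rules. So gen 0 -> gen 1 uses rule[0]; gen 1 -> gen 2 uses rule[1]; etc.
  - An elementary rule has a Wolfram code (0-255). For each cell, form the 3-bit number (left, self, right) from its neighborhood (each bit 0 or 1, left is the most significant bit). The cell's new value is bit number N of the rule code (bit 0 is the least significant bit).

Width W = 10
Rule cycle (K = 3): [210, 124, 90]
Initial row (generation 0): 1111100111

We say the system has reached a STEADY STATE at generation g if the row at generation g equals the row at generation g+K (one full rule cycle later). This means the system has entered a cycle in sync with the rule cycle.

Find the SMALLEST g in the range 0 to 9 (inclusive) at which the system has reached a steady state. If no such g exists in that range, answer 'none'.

Answer: none

Derivation:
Gen 0: 1111100111
Gen 1 (rule 210): 0111111011
Gen 2 (rule 124): 0100001111
Gen 3 (rule 90): 1010011001
Gen 4 (rule 210): 0001101110
Gen 5 (rule 124): 0001111011
Gen 6 (rule 90): 0011001011
Gen 7 (rule 210): 0101110001
Gen 8 (rule 124): 0111011001
Gen 9 (rule 90): 1101011110
Gen 10 (rule 210): 0100001111
Gen 11 (rule 124): 0110001001
Gen 12 (rule 90): 1111010110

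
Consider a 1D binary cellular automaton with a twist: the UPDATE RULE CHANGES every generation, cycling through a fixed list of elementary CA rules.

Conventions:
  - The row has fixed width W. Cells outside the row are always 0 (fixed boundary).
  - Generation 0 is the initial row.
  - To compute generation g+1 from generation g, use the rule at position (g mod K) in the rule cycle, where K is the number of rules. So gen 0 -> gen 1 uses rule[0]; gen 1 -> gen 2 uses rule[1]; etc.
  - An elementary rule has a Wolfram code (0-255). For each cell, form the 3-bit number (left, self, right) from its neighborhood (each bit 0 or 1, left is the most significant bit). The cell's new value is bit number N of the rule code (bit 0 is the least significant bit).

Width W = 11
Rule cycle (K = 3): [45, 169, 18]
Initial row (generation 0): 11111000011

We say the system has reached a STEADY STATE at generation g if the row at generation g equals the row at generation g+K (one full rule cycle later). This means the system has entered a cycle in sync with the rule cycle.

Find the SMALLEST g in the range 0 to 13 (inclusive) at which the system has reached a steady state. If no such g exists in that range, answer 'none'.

Gen 0: 11111000011
Gen 1 (rule 45): 10000011010
Gen 2 (rule 169): 00111010100
Gen 3 (rule 18): 01000000010
Gen 4 (rule 45): 01011111010
Gen 5 (rule 169): 00111110100
Gen 6 (rule 18): 01000000010
Gen 7 (rule 45): 01011111010
Gen 8 (rule 169): 00111110100
Gen 9 (rule 18): 01000000010
Gen 10 (rule 45): 01011111010
Gen 11 (rule 169): 00111110100
Gen 12 (rule 18): 01000000010
Gen 13 (rule 45): 01011111010
Gen 14 (rule 169): 00111110100
Gen 15 (rule 18): 01000000010
Gen 16 (rule 45): 01011111010

Answer: 3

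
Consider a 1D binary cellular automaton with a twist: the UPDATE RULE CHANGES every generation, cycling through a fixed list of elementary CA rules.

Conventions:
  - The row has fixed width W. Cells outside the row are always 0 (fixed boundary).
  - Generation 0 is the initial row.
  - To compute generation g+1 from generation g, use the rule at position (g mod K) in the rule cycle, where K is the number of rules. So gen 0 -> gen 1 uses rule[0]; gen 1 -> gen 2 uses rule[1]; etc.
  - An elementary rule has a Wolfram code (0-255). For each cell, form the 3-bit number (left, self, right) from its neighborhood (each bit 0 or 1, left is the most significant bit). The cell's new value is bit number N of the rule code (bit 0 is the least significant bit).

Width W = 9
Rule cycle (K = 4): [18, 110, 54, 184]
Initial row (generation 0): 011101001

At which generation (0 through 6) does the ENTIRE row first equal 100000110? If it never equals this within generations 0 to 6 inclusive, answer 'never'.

Gen 0: 011101001
Gen 1 (rule 18): 100000110
Gen 2 (rule 110): 100001110
Gen 3 (rule 54): 110010001
Gen 4 (rule 184): 101001000
Gen 5 (rule 18): 000110100
Gen 6 (rule 110): 001111100

Answer: 1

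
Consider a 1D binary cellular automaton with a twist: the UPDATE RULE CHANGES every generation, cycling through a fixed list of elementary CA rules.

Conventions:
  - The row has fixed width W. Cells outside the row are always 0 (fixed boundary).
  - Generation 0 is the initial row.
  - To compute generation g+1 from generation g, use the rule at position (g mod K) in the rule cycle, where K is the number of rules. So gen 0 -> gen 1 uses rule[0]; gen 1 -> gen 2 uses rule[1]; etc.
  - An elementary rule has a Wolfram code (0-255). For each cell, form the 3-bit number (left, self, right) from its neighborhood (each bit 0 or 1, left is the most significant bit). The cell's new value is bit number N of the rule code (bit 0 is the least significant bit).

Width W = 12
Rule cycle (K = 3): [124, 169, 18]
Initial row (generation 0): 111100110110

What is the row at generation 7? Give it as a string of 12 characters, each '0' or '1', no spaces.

Gen 0: 111100110110
Gen 1 (rule 124): 100110111111
Gen 2 (rule 169): 000101111110
Gen 3 (rule 18): 001000000001
Gen 4 (rule 124): 001100000001
Gen 5 (rule 169): 101001111100
Gen 6 (rule 18): 000110000010
Gen 7 (rule 124): 000111000011

Answer: 000111000011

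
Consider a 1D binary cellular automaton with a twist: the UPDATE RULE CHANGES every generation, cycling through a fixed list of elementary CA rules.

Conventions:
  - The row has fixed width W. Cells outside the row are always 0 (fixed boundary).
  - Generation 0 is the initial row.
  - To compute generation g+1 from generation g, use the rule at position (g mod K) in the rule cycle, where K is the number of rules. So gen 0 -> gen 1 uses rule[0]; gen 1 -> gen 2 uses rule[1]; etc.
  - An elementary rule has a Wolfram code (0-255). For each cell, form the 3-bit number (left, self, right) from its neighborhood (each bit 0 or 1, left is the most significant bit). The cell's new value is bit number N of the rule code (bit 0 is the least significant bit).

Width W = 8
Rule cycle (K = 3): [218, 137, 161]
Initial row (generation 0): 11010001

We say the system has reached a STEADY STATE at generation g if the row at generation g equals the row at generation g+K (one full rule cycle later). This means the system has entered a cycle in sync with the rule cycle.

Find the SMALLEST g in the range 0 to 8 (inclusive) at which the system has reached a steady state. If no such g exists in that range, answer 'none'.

Answer: 7

Derivation:
Gen 0: 11010001
Gen 1 (rule 218): 11001010
Gen 2 (rule 137): 10000000
Gen 3 (rule 161): 00111111
Gen 4 (rule 218): 01111111
Gen 5 (rule 137): 01111110
Gen 6 (rule 161): 00111100
Gen 7 (rule 218): 01111110
Gen 8 (rule 137): 01111100
Gen 9 (rule 161): 00111001
Gen 10 (rule 218): 01111110
Gen 11 (rule 137): 01111100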